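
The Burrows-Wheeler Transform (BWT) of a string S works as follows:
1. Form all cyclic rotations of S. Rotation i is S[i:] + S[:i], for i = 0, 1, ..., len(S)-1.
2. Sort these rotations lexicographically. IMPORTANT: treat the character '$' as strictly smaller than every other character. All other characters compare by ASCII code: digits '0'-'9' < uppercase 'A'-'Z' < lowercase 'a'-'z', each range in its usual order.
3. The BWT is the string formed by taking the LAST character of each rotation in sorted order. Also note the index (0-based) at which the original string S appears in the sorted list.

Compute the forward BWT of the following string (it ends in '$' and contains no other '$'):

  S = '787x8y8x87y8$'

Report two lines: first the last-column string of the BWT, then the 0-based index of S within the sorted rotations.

All 13 rotations (rotation i = S[i:]+S[:i]):
  rot[0] = 787x8y8x87y8$
  rot[1] = 87x8y8x87y8$7
  rot[2] = 7x8y8x87y8$78
  rot[3] = x8y8x87y8$787
  rot[4] = 8y8x87y8$787x
  rot[5] = y8x87y8$787x8
  rot[6] = 8x87y8$787x8y
  rot[7] = x87y8$787x8y8
  rot[8] = 87y8$787x8y8x
  rot[9] = 7y8$787x8y8x8
  rot[10] = y8$787x8y8x87
  rot[11] = 8$787x8y8x87y
  rot[12] = $787x8y8x87y8
Sorted (with $ < everything):
  sorted[0] = $787x8y8x87y8  (last char: '8')
  sorted[1] = 787x8y8x87y8$  (last char: '$')
  sorted[2] = 7x8y8x87y8$78  (last char: '8')
  sorted[3] = 7y8$787x8y8x8  (last char: '8')
  sorted[4] = 8$787x8y8x87y  (last char: 'y')
  sorted[5] = 87x8y8x87y8$7  (last char: '7')
  sorted[6] = 87y8$787x8y8x  (last char: 'x')
  sorted[7] = 8x87y8$787x8y  (last char: 'y')
  sorted[8] = 8y8x87y8$787x  (last char: 'x')
  sorted[9] = x87y8$787x8y8  (last char: '8')
  sorted[10] = x8y8x87y8$787  (last char: '7')
  sorted[11] = y8$787x8y8x87  (last char: '7')
  sorted[12] = y8x87y8$787x8  (last char: '8')
Last column: 8$88y7xyx8778
Original string S is at sorted index 1

Answer: 8$88y7xyx8778
1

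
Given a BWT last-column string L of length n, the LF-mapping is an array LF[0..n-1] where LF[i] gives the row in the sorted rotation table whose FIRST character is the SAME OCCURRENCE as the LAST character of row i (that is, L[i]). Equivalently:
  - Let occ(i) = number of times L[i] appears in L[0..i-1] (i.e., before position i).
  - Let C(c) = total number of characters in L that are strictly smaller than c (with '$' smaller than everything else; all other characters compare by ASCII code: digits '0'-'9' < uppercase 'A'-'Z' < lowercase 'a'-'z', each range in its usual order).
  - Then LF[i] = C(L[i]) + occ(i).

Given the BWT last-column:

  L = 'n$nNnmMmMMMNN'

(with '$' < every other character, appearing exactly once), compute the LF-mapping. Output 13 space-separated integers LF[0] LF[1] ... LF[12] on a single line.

Answer: 10 0 11 5 12 8 1 9 2 3 4 6 7

Derivation:
Char counts: '$':1, 'M':4, 'N':3, 'm':2, 'n':3
C (first-col start): C('$')=0, C('M')=1, C('N')=5, C('m')=8, C('n')=10
L[0]='n': occ=0, LF[0]=C('n')+0=10+0=10
L[1]='$': occ=0, LF[1]=C('$')+0=0+0=0
L[2]='n': occ=1, LF[2]=C('n')+1=10+1=11
L[3]='N': occ=0, LF[3]=C('N')+0=5+0=5
L[4]='n': occ=2, LF[4]=C('n')+2=10+2=12
L[5]='m': occ=0, LF[5]=C('m')+0=8+0=8
L[6]='M': occ=0, LF[6]=C('M')+0=1+0=1
L[7]='m': occ=1, LF[7]=C('m')+1=8+1=9
L[8]='M': occ=1, LF[8]=C('M')+1=1+1=2
L[9]='M': occ=2, LF[9]=C('M')+2=1+2=3
L[10]='M': occ=3, LF[10]=C('M')+3=1+3=4
L[11]='N': occ=1, LF[11]=C('N')+1=5+1=6
L[12]='N': occ=2, LF[12]=C('N')+2=5+2=7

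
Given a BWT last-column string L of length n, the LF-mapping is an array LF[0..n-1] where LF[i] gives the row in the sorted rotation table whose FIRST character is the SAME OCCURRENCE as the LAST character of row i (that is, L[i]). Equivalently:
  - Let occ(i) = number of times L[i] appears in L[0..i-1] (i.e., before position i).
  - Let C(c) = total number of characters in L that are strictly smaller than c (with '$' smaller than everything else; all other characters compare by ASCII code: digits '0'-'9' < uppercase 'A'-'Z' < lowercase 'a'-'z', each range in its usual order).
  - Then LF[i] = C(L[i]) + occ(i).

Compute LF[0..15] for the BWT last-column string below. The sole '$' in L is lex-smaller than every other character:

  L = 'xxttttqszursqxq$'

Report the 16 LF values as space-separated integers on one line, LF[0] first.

Char counts: '$':1, 'q':3, 'r':1, 's':2, 't':4, 'u':1, 'x':3, 'z':1
C (first-col start): C('$')=0, C('q')=1, C('r')=4, C('s')=5, C('t')=7, C('u')=11, C('x')=12, C('z')=15
L[0]='x': occ=0, LF[0]=C('x')+0=12+0=12
L[1]='x': occ=1, LF[1]=C('x')+1=12+1=13
L[2]='t': occ=0, LF[2]=C('t')+0=7+0=7
L[3]='t': occ=1, LF[3]=C('t')+1=7+1=8
L[4]='t': occ=2, LF[4]=C('t')+2=7+2=9
L[5]='t': occ=3, LF[5]=C('t')+3=7+3=10
L[6]='q': occ=0, LF[6]=C('q')+0=1+0=1
L[7]='s': occ=0, LF[7]=C('s')+0=5+0=5
L[8]='z': occ=0, LF[8]=C('z')+0=15+0=15
L[9]='u': occ=0, LF[9]=C('u')+0=11+0=11
L[10]='r': occ=0, LF[10]=C('r')+0=4+0=4
L[11]='s': occ=1, LF[11]=C('s')+1=5+1=6
L[12]='q': occ=1, LF[12]=C('q')+1=1+1=2
L[13]='x': occ=2, LF[13]=C('x')+2=12+2=14
L[14]='q': occ=2, LF[14]=C('q')+2=1+2=3
L[15]='$': occ=0, LF[15]=C('$')+0=0+0=0

Answer: 12 13 7 8 9 10 1 5 15 11 4 6 2 14 3 0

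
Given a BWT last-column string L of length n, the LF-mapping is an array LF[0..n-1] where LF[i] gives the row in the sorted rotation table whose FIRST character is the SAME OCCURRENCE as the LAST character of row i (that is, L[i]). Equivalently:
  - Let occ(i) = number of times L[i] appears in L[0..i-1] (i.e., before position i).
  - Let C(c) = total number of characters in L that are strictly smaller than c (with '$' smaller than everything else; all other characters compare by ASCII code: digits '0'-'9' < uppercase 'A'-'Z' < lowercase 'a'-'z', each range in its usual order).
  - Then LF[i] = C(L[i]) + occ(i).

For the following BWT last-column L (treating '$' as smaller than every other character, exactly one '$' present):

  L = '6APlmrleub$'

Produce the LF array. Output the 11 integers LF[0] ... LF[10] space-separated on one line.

Answer: 1 2 3 6 8 9 7 5 10 4 0

Derivation:
Char counts: '$':1, '6':1, 'A':1, 'P':1, 'b':1, 'e':1, 'l':2, 'm':1, 'r':1, 'u':1
C (first-col start): C('$')=0, C('6')=1, C('A')=2, C('P')=3, C('b')=4, C('e')=5, C('l')=6, C('m')=8, C('r')=9, C('u')=10
L[0]='6': occ=0, LF[0]=C('6')+0=1+0=1
L[1]='A': occ=0, LF[1]=C('A')+0=2+0=2
L[2]='P': occ=0, LF[2]=C('P')+0=3+0=3
L[3]='l': occ=0, LF[3]=C('l')+0=6+0=6
L[4]='m': occ=0, LF[4]=C('m')+0=8+0=8
L[5]='r': occ=0, LF[5]=C('r')+0=9+0=9
L[6]='l': occ=1, LF[6]=C('l')+1=6+1=7
L[7]='e': occ=0, LF[7]=C('e')+0=5+0=5
L[8]='u': occ=0, LF[8]=C('u')+0=10+0=10
L[9]='b': occ=0, LF[9]=C('b')+0=4+0=4
L[10]='$': occ=0, LF[10]=C('$')+0=0+0=0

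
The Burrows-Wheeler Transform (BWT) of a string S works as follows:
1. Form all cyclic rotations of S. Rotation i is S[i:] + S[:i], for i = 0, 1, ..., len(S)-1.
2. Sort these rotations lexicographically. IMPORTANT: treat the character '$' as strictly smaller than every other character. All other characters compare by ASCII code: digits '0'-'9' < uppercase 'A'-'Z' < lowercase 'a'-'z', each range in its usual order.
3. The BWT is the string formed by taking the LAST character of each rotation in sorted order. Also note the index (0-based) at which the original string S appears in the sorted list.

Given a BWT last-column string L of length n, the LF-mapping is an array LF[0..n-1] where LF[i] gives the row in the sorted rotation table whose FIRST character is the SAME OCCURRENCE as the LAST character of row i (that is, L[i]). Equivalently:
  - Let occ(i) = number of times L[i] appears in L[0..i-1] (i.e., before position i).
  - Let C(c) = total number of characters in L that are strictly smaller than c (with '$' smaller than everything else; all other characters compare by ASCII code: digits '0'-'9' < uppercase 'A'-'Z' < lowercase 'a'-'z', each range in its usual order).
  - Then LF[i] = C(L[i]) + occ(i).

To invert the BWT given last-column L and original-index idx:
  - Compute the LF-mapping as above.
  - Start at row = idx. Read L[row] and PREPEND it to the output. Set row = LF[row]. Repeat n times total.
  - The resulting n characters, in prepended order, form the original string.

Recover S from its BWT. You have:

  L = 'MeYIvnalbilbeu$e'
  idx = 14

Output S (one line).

LF mapping: 2 7 3 1 15 13 4 11 5 10 12 6 8 14 0 9
Walk LF starting at row 14, prepending L[row]:
  step 1: row=14, L[14]='$', prepend. Next row=LF[14]=0
  step 2: row=0, L[0]='M', prepend. Next row=LF[0]=2
  step 3: row=2, L[2]='Y', prepend. Next row=LF[2]=3
  step 4: row=3, L[3]='I', prepend. Next row=LF[3]=1
  step 5: row=1, L[1]='e', prepend. Next row=LF[1]=7
  step 6: row=7, L[7]='l', prepend. Next row=LF[7]=11
  step 7: row=11, L[11]='b', prepend. Next row=LF[11]=6
  step 8: row=6, L[6]='a', prepend. Next row=LF[6]=4
  step 9: row=4, L[4]='v', prepend. Next row=LF[4]=15
  step 10: row=15, L[15]='e', prepend. Next row=LF[15]=9
  step 11: row=9, L[9]='i', prepend. Next row=LF[9]=10
  step 12: row=10, L[10]='l', prepend. Next row=LF[10]=12
  step 13: row=12, L[12]='e', prepend. Next row=LF[12]=8
  step 14: row=8, L[8]='b', prepend. Next row=LF[8]=5
  step 15: row=5, L[5]='n', prepend. Next row=LF[5]=13
  step 16: row=13, L[13]='u', prepend. Next row=LF[13]=14
Reversed output: unbelievableIYM$

Answer: unbelievableIYM$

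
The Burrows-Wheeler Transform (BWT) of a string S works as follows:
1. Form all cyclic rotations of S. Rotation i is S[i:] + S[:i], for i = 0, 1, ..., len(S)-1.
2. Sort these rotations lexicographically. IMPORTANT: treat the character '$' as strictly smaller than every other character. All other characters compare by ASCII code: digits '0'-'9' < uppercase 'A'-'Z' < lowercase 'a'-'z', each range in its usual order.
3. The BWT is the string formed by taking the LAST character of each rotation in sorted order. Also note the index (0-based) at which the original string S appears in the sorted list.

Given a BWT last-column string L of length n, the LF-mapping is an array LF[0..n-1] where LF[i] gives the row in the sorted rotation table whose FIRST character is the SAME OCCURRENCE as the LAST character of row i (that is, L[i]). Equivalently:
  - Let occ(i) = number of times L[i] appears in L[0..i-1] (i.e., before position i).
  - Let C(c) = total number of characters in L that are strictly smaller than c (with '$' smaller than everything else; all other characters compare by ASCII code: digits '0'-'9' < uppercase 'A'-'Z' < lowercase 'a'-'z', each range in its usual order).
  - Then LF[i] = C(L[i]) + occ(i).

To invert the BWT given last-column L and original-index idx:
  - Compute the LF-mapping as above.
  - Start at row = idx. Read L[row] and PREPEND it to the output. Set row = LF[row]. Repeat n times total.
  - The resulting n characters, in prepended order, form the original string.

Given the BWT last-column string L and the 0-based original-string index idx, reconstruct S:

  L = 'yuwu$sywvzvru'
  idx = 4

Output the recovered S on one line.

Answer: uuryvwsuzwvy$

Derivation:
LF mapping: 10 3 8 4 0 2 11 9 6 12 7 1 5
Walk LF starting at row 4, prepending L[row]:
  step 1: row=4, L[4]='$', prepend. Next row=LF[4]=0
  step 2: row=0, L[0]='y', prepend. Next row=LF[0]=10
  step 3: row=10, L[10]='v', prepend. Next row=LF[10]=7
  step 4: row=7, L[7]='w', prepend. Next row=LF[7]=9
  step 5: row=9, L[9]='z', prepend. Next row=LF[9]=12
  step 6: row=12, L[12]='u', prepend. Next row=LF[12]=5
  step 7: row=5, L[5]='s', prepend. Next row=LF[5]=2
  step 8: row=2, L[2]='w', prepend. Next row=LF[2]=8
  step 9: row=8, L[8]='v', prepend. Next row=LF[8]=6
  step 10: row=6, L[6]='y', prepend. Next row=LF[6]=11
  step 11: row=11, L[11]='r', prepend. Next row=LF[11]=1
  step 12: row=1, L[1]='u', prepend. Next row=LF[1]=3
  step 13: row=3, L[3]='u', prepend. Next row=LF[3]=4
Reversed output: uuryvwsuzwvy$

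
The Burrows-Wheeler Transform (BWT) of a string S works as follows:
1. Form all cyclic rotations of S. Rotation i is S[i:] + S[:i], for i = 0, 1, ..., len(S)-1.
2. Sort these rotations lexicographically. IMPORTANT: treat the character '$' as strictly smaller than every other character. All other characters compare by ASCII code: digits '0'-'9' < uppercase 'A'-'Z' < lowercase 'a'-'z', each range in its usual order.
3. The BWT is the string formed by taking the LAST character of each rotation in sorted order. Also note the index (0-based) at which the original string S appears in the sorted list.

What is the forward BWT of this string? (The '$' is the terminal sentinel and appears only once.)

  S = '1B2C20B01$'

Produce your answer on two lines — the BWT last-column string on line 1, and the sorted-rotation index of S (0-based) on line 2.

Answer: 1B20$CB012
4

Derivation:
All 10 rotations (rotation i = S[i:]+S[:i]):
  rot[0] = 1B2C20B01$
  rot[1] = B2C20B01$1
  rot[2] = 2C20B01$1B
  rot[3] = C20B01$1B2
  rot[4] = 20B01$1B2C
  rot[5] = 0B01$1B2C2
  rot[6] = B01$1B2C20
  rot[7] = 01$1B2C20B
  rot[8] = 1$1B2C20B0
  rot[9] = $1B2C20B01
Sorted (with $ < everything):
  sorted[0] = $1B2C20B01  (last char: '1')
  sorted[1] = 01$1B2C20B  (last char: 'B')
  sorted[2] = 0B01$1B2C2  (last char: '2')
  sorted[3] = 1$1B2C20B0  (last char: '0')
  sorted[4] = 1B2C20B01$  (last char: '$')
  sorted[5] = 20B01$1B2C  (last char: 'C')
  sorted[6] = 2C20B01$1B  (last char: 'B')
  sorted[7] = B01$1B2C20  (last char: '0')
  sorted[8] = B2C20B01$1  (last char: '1')
  sorted[9] = C20B01$1B2  (last char: '2')
Last column: 1B20$CB012
Original string S is at sorted index 4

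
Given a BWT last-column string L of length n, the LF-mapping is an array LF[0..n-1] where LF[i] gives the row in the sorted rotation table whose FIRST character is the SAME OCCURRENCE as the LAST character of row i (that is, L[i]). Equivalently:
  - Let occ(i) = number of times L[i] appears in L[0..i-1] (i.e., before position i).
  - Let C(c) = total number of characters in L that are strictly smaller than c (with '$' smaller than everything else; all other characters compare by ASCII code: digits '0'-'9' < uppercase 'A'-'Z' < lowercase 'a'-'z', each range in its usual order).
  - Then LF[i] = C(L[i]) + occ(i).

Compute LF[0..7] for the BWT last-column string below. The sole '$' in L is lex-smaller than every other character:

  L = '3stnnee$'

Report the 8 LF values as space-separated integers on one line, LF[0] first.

Answer: 1 6 7 4 5 2 3 0

Derivation:
Char counts: '$':1, '3':1, 'e':2, 'n':2, 's':1, 't':1
C (first-col start): C('$')=0, C('3')=1, C('e')=2, C('n')=4, C('s')=6, C('t')=7
L[0]='3': occ=0, LF[0]=C('3')+0=1+0=1
L[1]='s': occ=0, LF[1]=C('s')+0=6+0=6
L[2]='t': occ=0, LF[2]=C('t')+0=7+0=7
L[3]='n': occ=0, LF[3]=C('n')+0=4+0=4
L[4]='n': occ=1, LF[4]=C('n')+1=4+1=5
L[5]='e': occ=0, LF[5]=C('e')+0=2+0=2
L[6]='e': occ=1, LF[6]=C('e')+1=2+1=3
L[7]='$': occ=0, LF[7]=C('$')+0=0+0=0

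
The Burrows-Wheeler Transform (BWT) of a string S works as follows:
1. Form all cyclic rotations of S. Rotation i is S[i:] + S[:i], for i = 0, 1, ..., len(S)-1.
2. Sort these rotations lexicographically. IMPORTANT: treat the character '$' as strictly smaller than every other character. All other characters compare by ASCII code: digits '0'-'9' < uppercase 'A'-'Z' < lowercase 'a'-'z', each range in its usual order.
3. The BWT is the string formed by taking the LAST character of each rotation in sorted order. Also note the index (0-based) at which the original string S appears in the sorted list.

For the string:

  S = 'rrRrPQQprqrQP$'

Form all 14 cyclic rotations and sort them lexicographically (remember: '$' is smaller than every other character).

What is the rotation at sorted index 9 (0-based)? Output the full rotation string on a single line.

Answer: rPQQprqrQP$rrR

Derivation:
All 14 rotations (rotation i = S[i:]+S[:i]):
  rot[0] = rrRrPQQprqrQP$
  rot[1] = rRrPQQprqrQP$r
  rot[2] = RrPQQprqrQP$rr
  rot[3] = rPQQprqrQP$rrR
  rot[4] = PQQprqrQP$rrRr
  rot[5] = QQprqrQP$rrRrP
  rot[6] = QprqrQP$rrRrPQ
  rot[7] = prqrQP$rrRrPQQ
  rot[8] = rqrQP$rrRrPQQp
  rot[9] = qrQP$rrRrPQQpr
  rot[10] = rQP$rrRrPQQprq
  rot[11] = QP$rrRrPQQprqr
  rot[12] = P$rrRrPQQprqrQ
  rot[13] = $rrRrPQQprqrQP
Sorted (with $ < everything):
  sorted[0] = $rrRrPQQprqrQP
  sorted[1] = P$rrRrPQQprqrQ
  sorted[2] = PQQprqrQP$rrRr
  sorted[3] = QP$rrRrPQQprqr
  sorted[4] = QQprqrQP$rrRrP
  sorted[5] = QprqrQP$rrRrPQ
  sorted[6] = RrPQQprqrQP$rr
  sorted[7] = prqrQP$rrRrPQQ
  sorted[8] = qrQP$rrRrPQQpr
  sorted[9] = rPQQprqrQP$rrR
  sorted[10] = rQP$rrRrPQQprq
  sorted[11] = rRrPQQprqrQP$r
  sorted[12] = rqrQP$rrRrPQQp
  sorted[13] = rrRrPQQprqrQP$
sorted[9] = rPQQprqrQP$rrR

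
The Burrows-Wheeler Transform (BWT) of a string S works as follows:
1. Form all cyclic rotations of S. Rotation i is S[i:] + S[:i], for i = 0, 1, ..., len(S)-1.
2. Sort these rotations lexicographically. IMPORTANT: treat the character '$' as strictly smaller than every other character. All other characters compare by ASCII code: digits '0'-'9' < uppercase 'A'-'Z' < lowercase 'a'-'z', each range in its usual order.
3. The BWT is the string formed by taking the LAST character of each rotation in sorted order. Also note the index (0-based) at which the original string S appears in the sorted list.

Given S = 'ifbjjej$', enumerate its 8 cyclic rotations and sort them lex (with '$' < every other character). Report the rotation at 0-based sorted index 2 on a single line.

Answer: ej$ifbjj

Derivation:
All 8 rotations (rotation i = S[i:]+S[:i]):
  rot[0] = ifbjjej$
  rot[1] = fbjjej$i
  rot[2] = bjjej$if
  rot[3] = jjej$ifb
  rot[4] = jej$ifbj
  rot[5] = ej$ifbjj
  rot[6] = j$ifbjje
  rot[7] = $ifbjjej
Sorted (with $ < everything):
  sorted[0] = $ifbjjej
  sorted[1] = bjjej$if
  sorted[2] = ej$ifbjj
  sorted[3] = fbjjej$i
  sorted[4] = ifbjjej$
  sorted[5] = j$ifbjje
  sorted[6] = jej$ifbj
  sorted[7] = jjej$ifb
sorted[2] = ej$ifbjj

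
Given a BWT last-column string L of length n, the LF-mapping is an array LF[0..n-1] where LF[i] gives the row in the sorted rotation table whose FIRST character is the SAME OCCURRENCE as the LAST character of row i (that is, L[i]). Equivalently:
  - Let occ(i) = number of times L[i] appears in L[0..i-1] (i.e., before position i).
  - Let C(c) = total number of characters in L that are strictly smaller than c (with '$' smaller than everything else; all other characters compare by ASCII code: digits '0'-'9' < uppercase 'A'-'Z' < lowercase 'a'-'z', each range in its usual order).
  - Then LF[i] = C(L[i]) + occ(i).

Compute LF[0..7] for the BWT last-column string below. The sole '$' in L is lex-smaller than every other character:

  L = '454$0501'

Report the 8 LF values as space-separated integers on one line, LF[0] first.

Answer: 4 6 5 0 1 7 2 3

Derivation:
Char counts: '$':1, '0':2, '1':1, '4':2, '5':2
C (first-col start): C('$')=0, C('0')=1, C('1')=3, C('4')=4, C('5')=6
L[0]='4': occ=0, LF[0]=C('4')+0=4+0=4
L[1]='5': occ=0, LF[1]=C('5')+0=6+0=6
L[2]='4': occ=1, LF[2]=C('4')+1=4+1=5
L[3]='$': occ=0, LF[3]=C('$')+0=0+0=0
L[4]='0': occ=0, LF[4]=C('0')+0=1+0=1
L[5]='5': occ=1, LF[5]=C('5')+1=6+1=7
L[6]='0': occ=1, LF[6]=C('0')+1=1+1=2
L[7]='1': occ=0, LF[7]=C('1')+0=3+0=3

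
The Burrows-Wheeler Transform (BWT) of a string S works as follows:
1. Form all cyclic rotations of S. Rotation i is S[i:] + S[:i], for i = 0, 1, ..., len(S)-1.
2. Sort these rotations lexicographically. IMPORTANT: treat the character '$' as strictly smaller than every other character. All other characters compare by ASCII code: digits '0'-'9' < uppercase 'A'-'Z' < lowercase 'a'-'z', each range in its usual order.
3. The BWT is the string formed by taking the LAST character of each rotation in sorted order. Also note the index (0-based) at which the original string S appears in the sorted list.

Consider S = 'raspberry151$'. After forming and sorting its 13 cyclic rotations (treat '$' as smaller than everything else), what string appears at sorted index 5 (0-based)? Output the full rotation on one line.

All 13 rotations (rotation i = S[i:]+S[:i]):
  rot[0] = raspberry151$
  rot[1] = aspberry151$r
  rot[2] = spberry151$ra
  rot[3] = pberry151$ras
  rot[4] = berry151$rasp
  rot[5] = erry151$raspb
  rot[6] = rry151$raspbe
  rot[7] = ry151$raspber
  rot[8] = y151$raspberr
  rot[9] = 151$raspberry
  rot[10] = 51$raspberry1
  rot[11] = 1$raspberry15
  rot[12] = $raspberry151
Sorted (with $ < everything):
  sorted[0] = $raspberry151
  sorted[1] = 1$raspberry15
  sorted[2] = 151$raspberry
  sorted[3] = 51$raspberry1
  sorted[4] = aspberry151$r
  sorted[5] = berry151$rasp
  sorted[6] = erry151$raspb
  sorted[7] = pberry151$ras
  sorted[8] = raspberry151$
  sorted[9] = rry151$raspbe
  sorted[10] = ry151$raspber
  sorted[11] = spberry151$ra
  sorted[12] = y151$raspberr
sorted[5] = berry151$rasp

Answer: berry151$rasp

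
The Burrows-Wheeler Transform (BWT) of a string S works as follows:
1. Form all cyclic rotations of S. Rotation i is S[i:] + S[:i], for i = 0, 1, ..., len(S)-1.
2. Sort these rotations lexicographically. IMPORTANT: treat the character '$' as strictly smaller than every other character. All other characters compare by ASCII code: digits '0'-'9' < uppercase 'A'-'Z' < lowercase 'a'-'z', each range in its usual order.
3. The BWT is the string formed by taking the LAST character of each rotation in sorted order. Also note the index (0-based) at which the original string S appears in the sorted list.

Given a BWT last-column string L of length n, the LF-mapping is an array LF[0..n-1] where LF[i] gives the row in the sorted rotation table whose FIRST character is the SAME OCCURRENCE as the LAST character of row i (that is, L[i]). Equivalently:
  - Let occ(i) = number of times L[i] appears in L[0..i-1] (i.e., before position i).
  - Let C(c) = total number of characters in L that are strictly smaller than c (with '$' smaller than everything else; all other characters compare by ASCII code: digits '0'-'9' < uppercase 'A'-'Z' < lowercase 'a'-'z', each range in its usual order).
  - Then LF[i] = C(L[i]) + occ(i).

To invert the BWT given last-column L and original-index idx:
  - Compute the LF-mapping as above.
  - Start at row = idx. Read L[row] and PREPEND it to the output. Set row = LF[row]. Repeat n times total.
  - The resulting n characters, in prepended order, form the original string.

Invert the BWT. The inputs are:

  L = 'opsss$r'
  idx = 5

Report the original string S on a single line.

Answer: srsspo$

Derivation:
LF mapping: 1 2 4 5 6 0 3
Walk LF starting at row 5, prepending L[row]:
  step 1: row=5, L[5]='$', prepend. Next row=LF[5]=0
  step 2: row=0, L[0]='o', prepend. Next row=LF[0]=1
  step 3: row=1, L[1]='p', prepend. Next row=LF[1]=2
  step 4: row=2, L[2]='s', prepend. Next row=LF[2]=4
  step 5: row=4, L[4]='s', prepend. Next row=LF[4]=6
  step 6: row=6, L[6]='r', prepend. Next row=LF[6]=3
  step 7: row=3, L[3]='s', prepend. Next row=LF[3]=5
Reversed output: srsspo$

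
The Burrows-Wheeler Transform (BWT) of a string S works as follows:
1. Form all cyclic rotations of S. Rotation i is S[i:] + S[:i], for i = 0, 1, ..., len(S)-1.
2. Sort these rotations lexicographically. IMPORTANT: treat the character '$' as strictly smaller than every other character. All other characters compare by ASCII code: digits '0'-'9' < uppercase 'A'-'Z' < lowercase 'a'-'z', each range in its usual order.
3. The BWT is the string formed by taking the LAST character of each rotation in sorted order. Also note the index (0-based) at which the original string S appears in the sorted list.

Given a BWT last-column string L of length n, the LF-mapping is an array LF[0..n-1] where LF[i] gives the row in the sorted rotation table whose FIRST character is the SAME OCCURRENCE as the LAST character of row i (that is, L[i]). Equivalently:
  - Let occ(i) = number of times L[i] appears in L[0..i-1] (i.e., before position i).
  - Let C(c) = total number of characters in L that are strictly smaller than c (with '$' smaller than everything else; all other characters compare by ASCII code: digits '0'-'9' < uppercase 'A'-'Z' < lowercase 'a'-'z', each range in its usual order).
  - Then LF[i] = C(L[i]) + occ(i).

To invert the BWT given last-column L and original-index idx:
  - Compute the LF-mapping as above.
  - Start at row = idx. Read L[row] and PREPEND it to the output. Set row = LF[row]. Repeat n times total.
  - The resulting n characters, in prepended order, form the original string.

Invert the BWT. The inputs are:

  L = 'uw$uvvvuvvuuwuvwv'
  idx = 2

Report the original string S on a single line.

LF mapping: 1 14 0 2 7 8 9 3 10 11 4 5 15 6 12 16 13
Walk LF starting at row 2, prepending L[row]:
  step 1: row=2, L[2]='$', prepend. Next row=LF[2]=0
  step 2: row=0, L[0]='u', prepend. Next row=LF[0]=1
  step 3: row=1, L[1]='w', prepend. Next row=LF[1]=14
  step 4: row=14, L[14]='v', prepend. Next row=LF[14]=12
  step 5: row=12, L[12]='w', prepend. Next row=LF[12]=15
  step 6: row=15, L[15]='w', prepend. Next row=LF[15]=16
  step 7: row=16, L[16]='v', prepend. Next row=LF[16]=13
  step 8: row=13, L[13]='u', prepend. Next row=LF[13]=6
  step 9: row=6, L[6]='v', prepend. Next row=LF[6]=9
  step 10: row=9, L[9]='v', prepend. Next row=LF[9]=11
  step 11: row=11, L[11]='u', prepend. Next row=LF[11]=5
  step 12: row=5, L[5]='v', prepend. Next row=LF[5]=8
  step 13: row=8, L[8]='v', prepend. Next row=LF[8]=10
  step 14: row=10, L[10]='u', prepend. Next row=LF[10]=4
  step 15: row=4, L[4]='v', prepend. Next row=LF[4]=7
  step 16: row=7, L[7]='u', prepend. Next row=LF[7]=3
  step 17: row=3, L[3]='u', prepend. Next row=LF[3]=2
Reversed output: uuvuvvuvvuvwwvwu$

Answer: uuvuvvuvvuvwwvwu$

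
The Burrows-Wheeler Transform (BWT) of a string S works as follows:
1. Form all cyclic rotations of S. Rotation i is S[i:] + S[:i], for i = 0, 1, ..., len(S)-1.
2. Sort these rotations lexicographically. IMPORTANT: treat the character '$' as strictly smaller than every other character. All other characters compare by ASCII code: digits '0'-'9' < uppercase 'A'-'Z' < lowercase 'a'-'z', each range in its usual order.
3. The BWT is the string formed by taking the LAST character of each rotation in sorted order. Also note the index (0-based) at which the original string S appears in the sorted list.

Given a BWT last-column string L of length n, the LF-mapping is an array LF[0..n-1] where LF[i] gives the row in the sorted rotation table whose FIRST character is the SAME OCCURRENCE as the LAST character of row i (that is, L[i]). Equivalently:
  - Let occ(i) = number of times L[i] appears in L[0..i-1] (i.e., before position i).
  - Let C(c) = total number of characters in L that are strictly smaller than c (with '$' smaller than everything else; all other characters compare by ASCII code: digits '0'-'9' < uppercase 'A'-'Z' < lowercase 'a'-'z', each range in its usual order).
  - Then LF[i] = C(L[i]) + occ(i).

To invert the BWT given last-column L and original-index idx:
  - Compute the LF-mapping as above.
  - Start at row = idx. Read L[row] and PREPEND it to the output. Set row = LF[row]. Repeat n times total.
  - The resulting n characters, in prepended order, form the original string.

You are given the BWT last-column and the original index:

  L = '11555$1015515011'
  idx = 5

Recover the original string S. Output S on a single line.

Answer: 111550515510151$

Derivation:
LF mapping: 3 4 10 11 12 0 5 1 6 13 14 7 15 2 8 9
Walk LF starting at row 5, prepending L[row]:
  step 1: row=5, L[5]='$', prepend. Next row=LF[5]=0
  step 2: row=0, L[0]='1', prepend. Next row=LF[0]=3
  step 3: row=3, L[3]='5', prepend. Next row=LF[3]=11
  step 4: row=11, L[11]='1', prepend. Next row=LF[11]=7
  step 5: row=7, L[7]='0', prepend. Next row=LF[7]=1
  step 6: row=1, L[1]='1', prepend. Next row=LF[1]=4
  step 7: row=4, L[4]='5', prepend. Next row=LF[4]=12
  step 8: row=12, L[12]='5', prepend. Next row=LF[12]=15
  step 9: row=15, L[15]='1', prepend. Next row=LF[15]=9
  step 10: row=9, L[9]='5', prepend. Next row=LF[9]=13
  step 11: row=13, L[13]='0', prepend. Next row=LF[13]=2
  step 12: row=2, L[2]='5', prepend. Next row=LF[2]=10
  step 13: row=10, L[10]='5', prepend. Next row=LF[10]=14
  step 14: row=14, L[14]='1', prepend. Next row=LF[14]=8
  step 15: row=8, L[8]='1', prepend. Next row=LF[8]=6
  step 16: row=6, L[6]='1', prepend. Next row=LF[6]=5
Reversed output: 111550515510151$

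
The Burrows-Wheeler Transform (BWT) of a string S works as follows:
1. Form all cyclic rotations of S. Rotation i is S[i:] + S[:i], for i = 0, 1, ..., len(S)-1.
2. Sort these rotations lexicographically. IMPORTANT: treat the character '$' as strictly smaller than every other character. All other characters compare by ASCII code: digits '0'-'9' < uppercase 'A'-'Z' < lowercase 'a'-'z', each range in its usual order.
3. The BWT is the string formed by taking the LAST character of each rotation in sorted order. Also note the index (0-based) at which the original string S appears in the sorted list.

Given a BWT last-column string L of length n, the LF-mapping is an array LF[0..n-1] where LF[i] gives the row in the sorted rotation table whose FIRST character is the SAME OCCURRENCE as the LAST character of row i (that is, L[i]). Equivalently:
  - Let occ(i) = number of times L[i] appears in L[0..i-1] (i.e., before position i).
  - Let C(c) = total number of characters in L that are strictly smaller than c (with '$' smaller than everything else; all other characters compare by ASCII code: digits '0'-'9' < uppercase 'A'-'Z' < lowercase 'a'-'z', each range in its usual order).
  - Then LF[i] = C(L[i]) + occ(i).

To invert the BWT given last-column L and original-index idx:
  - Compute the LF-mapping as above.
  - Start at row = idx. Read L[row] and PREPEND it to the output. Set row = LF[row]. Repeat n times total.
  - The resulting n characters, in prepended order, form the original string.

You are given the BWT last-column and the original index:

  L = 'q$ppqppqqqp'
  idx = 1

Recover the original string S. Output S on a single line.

LF mapping: 6 0 1 2 7 3 4 8 9 10 5
Walk LF starting at row 1, prepending L[row]:
  step 1: row=1, L[1]='$', prepend. Next row=LF[1]=0
  step 2: row=0, L[0]='q', prepend. Next row=LF[0]=6
  step 3: row=6, L[6]='p', prepend. Next row=LF[6]=4
  step 4: row=4, L[4]='q', prepend. Next row=LF[4]=7
  step 5: row=7, L[7]='q', prepend. Next row=LF[7]=8
  step 6: row=8, L[8]='q', prepend. Next row=LF[8]=9
  step 7: row=9, L[9]='q', prepend. Next row=LF[9]=10
  step 8: row=10, L[10]='p', prepend. Next row=LF[10]=5
  step 9: row=5, L[5]='p', prepend. Next row=LF[5]=3
  step 10: row=3, L[3]='p', prepend. Next row=LF[3]=2
  step 11: row=2, L[2]='p', prepend. Next row=LF[2]=1
Reversed output: ppppqqqqpq$

Answer: ppppqqqqpq$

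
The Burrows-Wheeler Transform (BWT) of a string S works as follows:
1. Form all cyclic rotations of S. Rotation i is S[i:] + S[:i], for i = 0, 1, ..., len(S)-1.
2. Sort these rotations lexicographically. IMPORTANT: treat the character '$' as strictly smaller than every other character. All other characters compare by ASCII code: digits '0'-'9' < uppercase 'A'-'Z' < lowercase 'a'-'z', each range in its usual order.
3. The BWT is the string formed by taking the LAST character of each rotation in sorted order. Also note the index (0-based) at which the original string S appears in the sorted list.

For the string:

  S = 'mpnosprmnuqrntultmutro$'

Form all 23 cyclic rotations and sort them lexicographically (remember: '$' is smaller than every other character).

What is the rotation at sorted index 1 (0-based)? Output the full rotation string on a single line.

Answer: ltmutro$mpnosprmnuqrntu

Derivation:
All 23 rotations (rotation i = S[i:]+S[:i]):
  rot[0] = mpnosprmnuqrntultmutro$
  rot[1] = pnosprmnuqrntultmutro$m
  rot[2] = nosprmnuqrntultmutro$mp
  rot[3] = osprmnuqrntultmutro$mpn
  rot[4] = sprmnuqrntultmutro$mpno
  rot[5] = prmnuqrntultmutro$mpnos
  rot[6] = rmnuqrntultmutro$mpnosp
  rot[7] = mnuqrntultmutro$mpnospr
  rot[8] = nuqrntultmutro$mpnosprm
  rot[9] = uqrntultmutro$mpnosprmn
  rot[10] = qrntultmutro$mpnosprmnu
  rot[11] = rntultmutro$mpnosprmnuq
  rot[12] = ntultmutro$mpnosprmnuqr
  rot[13] = tultmutro$mpnosprmnuqrn
  rot[14] = ultmutro$mpnosprmnuqrnt
  rot[15] = ltmutro$mpnosprmnuqrntu
  rot[16] = tmutro$mpnosprmnuqrntul
  rot[17] = mutro$mpnosprmnuqrntult
  rot[18] = utro$mpnosprmnuqrntultm
  rot[19] = tro$mpnosprmnuqrntultmu
  rot[20] = ro$mpnosprmnuqrntultmut
  rot[21] = o$mpnosprmnuqrntultmutr
  rot[22] = $mpnosprmnuqrntultmutro
Sorted (with $ < everything):
  sorted[0] = $mpnosprmnuqrntultmutro
  sorted[1] = ltmutro$mpnosprmnuqrntu
  sorted[2] = mnuqrntultmutro$mpnospr
  sorted[3] = mpnosprmnuqrntultmutro$
  sorted[4] = mutro$mpnosprmnuqrntult
  sorted[5] = nosprmnuqrntultmutro$mp
  sorted[6] = ntultmutro$mpnosprmnuqr
  sorted[7] = nuqrntultmutro$mpnosprm
  sorted[8] = o$mpnosprmnuqrntultmutr
  sorted[9] = osprmnuqrntultmutro$mpn
  sorted[10] = pnosprmnuqrntultmutro$m
  sorted[11] = prmnuqrntultmutro$mpnos
  sorted[12] = qrntultmutro$mpnosprmnu
  sorted[13] = rmnuqrntultmutro$mpnosp
  sorted[14] = rntultmutro$mpnosprmnuq
  sorted[15] = ro$mpnosprmnuqrntultmut
  sorted[16] = sprmnuqrntultmutro$mpno
  sorted[17] = tmutro$mpnosprmnuqrntul
  sorted[18] = tro$mpnosprmnuqrntultmu
  sorted[19] = tultmutro$mpnosprmnuqrn
  sorted[20] = ultmutro$mpnosprmnuqrnt
  sorted[21] = uqrntultmutro$mpnosprmn
  sorted[22] = utro$mpnosprmnuqrntultm
sorted[1] = ltmutro$mpnosprmnuqrntu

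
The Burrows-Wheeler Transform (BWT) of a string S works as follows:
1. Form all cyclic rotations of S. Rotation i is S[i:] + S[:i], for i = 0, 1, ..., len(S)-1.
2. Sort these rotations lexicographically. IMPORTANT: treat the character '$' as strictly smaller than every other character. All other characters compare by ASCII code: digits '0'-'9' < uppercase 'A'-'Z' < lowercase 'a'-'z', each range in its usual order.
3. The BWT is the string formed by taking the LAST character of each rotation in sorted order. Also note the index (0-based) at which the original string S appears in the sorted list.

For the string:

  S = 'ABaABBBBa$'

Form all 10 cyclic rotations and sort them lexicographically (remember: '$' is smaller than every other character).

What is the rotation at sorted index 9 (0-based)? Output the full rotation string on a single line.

Answer: aABBBBa$AB

Derivation:
All 10 rotations (rotation i = S[i:]+S[:i]):
  rot[0] = ABaABBBBa$
  rot[1] = BaABBBBa$A
  rot[2] = aABBBBa$AB
  rot[3] = ABBBBa$ABa
  rot[4] = BBBBa$ABaA
  rot[5] = BBBa$ABaAB
  rot[6] = BBa$ABaABB
  rot[7] = Ba$ABaABBB
  rot[8] = a$ABaABBBB
  rot[9] = $ABaABBBBa
Sorted (with $ < everything):
  sorted[0] = $ABaABBBBa
  sorted[1] = ABBBBa$ABa
  sorted[2] = ABaABBBBa$
  sorted[3] = BBBBa$ABaA
  sorted[4] = BBBa$ABaAB
  sorted[5] = BBa$ABaABB
  sorted[6] = Ba$ABaABBB
  sorted[7] = BaABBBBa$A
  sorted[8] = a$ABaABBBB
  sorted[9] = aABBBBa$AB
sorted[9] = aABBBBa$AB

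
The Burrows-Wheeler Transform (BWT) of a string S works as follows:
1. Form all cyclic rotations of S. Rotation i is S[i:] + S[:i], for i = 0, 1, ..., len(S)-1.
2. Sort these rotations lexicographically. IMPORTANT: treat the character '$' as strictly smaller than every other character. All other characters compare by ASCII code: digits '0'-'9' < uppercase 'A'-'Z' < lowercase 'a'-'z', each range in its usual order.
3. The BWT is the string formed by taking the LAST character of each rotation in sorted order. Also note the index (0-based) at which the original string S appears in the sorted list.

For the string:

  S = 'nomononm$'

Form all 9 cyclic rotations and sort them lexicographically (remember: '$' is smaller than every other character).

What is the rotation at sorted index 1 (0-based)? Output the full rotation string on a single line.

All 9 rotations (rotation i = S[i:]+S[:i]):
  rot[0] = nomononm$
  rot[1] = omononm$n
  rot[2] = mononm$no
  rot[3] = ononm$nom
  rot[4] = nonm$nomo
  rot[5] = onm$nomon
  rot[6] = nm$nomono
  rot[7] = m$nomonon
  rot[8] = $nomononm
Sorted (with $ < everything):
  sorted[0] = $nomononm
  sorted[1] = m$nomonon
  sorted[2] = mononm$no
  sorted[3] = nm$nomono
  sorted[4] = nomononm$
  sorted[5] = nonm$nomo
  sorted[6] = omononm$n
  sorted[7] = onm$nomon
  sorted[8] = ononm$nom
sorted[1] = m$nomonon

Answer: m$nomonon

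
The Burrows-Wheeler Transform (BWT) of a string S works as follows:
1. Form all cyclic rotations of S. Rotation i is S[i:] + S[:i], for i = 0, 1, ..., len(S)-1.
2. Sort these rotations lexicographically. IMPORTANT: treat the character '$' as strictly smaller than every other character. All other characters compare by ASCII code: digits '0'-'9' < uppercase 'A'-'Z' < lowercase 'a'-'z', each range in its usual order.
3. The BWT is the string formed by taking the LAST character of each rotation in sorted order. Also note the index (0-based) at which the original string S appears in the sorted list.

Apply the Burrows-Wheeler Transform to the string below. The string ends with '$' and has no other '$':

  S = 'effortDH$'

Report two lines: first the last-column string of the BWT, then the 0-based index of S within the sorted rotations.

Answer: HtD$effor
3

Derivation:
All 9 rotations (rotation i = S[i:]+S[:i]):
  rot[0] = effortDH$
  rot[1] = ffortDH$e
  rot[2] = fortDH$ef
  rot[3] = ortDH$eff
  rot[4] = rtDH$effo
  rot[5] = tDH$effor
  rot[6] = DH$effort
  rot[7] = H$effortD
  rot[8] = $effortDH
Sorted (with $ < everything):
  sorted[0] = $effortDH  (last char: 'H')
  sorted[1] = DH$effort  (last char: 't')
  sorted[2] = H$effortD  (last char: 'D')
  sorted[3] = effortDH$  (last char: '$')
  sorted[4] = ffortDH$e  (last char: 'e')
  sorted[5] = fortDH$ef  (last char: 'f')
  sorted[6] = ortDH$eff  (last char: 'f')
  sorted[7] = rtDH$effo  (last char: 'o')
  sorted[8] = tDH$effor  (last char: 'r')
Last column: HtD$effor
Original string S is at sorted index 3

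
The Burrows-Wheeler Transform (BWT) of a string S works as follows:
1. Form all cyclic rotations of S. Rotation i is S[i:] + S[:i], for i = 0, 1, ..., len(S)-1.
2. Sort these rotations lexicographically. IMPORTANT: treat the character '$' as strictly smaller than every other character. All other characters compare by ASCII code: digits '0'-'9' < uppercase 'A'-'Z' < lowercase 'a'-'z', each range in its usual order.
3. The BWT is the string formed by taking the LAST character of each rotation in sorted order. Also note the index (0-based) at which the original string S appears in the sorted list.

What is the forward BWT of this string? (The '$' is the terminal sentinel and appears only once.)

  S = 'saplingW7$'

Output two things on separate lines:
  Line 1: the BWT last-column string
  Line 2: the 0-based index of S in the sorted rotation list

All 10 rotations (rotation i = S[i:]+S[:i]):
  rot[0] = saplingW7$
  rot[1] = aplingW7$s
  rot[2] = plingW7$sa
  rot[3] = lingW7$sap
  rot[4] = ingW7$sapl
  rot[5] = ngW7$sapli
  rot[6] = gW7$saplin
  rot[7] = W7$sapling
  rot[8] = 7$saplingW
  rot[9] = $saplingW7
Sorted (with $ < everything):
  sorted[0] = $saplingW7  (last char: '7')
  sorted[1] = 7$saplingW  (last char: 'W')
  sorted[2] = W7$sapling  (last char: 'g')
  sorted[3] = aplingW7$s  (last char: 's')
  sorted[4] = gW7$saplin  (last char: 'n')
  sorted[5] = ingW7$sapl  (last char: 'l')
  sorted[6] = lingW7$sap  (last char: 'p')
  sorted[7] = ngW7$sapli  (last char: 'i')
  sorted[8] = plingW7$sa  (last char: 'a')
  sorted[9] = saplingW7$  (last char: '$')
Last column: 7Wgsnlpia$
Original string S is at sorted index 9

Answer: 7Wgsnlpia$
9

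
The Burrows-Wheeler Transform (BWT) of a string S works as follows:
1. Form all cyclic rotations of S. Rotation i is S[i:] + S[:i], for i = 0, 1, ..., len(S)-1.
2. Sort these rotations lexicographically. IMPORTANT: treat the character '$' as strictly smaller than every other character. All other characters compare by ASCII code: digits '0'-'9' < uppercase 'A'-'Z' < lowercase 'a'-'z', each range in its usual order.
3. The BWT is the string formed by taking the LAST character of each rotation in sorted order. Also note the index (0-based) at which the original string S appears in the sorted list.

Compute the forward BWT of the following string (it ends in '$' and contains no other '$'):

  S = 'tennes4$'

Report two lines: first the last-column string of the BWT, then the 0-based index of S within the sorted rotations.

Answer: 4stnnee$
7

Derivation:
All 8 rotations (rotation i = S[i:]+S[:i]):
  rot[0] = tennes4$
  rot[1] = ennes4$t
  rot[2] = nnes4$te
  rot[3] = nes4$ten
  rot[4] = es4$tenn
  rot[5] = s4$tenne
  rot[6] = 4$tennes
  rot[7] = $tennes4
Sorted (with $ < everything):
  sorted[0] = $tennes4  (last char: '4')
  sorted[1] = 4$tennes  (last char: 's')
  sorted[2] = ennes4$t  (last char: 't')
  sorted[3] = es4$tenn  (last char: 'n')
  sorted[4] = nes4$ten  (last char: 'n')
  sorted[5] = nnes4$te  (last char: 'e')
  sorted[6] = s4$tenne  (last char: 'e')
  sorted[7] = tennes4$  (last char: '$')
Last column: 4stnnee$
Original string S is at sorted index 7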